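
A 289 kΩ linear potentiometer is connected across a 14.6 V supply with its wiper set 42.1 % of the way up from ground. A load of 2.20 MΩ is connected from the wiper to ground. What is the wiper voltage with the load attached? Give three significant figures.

The wiper splits the pot into (1−α)R = 167.3 kΩ above and αR = 121.7 kΩ below.
Lower section ‖ load = 115.3 kΩ.
V_wiper = 14.6 × 115.3/(167.3 + 115.3) = 5.96 V.

V ≈ 5.96 V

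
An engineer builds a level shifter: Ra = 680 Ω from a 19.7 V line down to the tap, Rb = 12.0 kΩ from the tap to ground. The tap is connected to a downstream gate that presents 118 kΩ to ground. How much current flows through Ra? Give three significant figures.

I ≈ 1.70 mA

Rb‖R_L = 10890 Ω, so the source sees Ra + Rb‖R_L = 11570 Ω.
I = 19.7 V / 11570 Ω = 1.70 mA.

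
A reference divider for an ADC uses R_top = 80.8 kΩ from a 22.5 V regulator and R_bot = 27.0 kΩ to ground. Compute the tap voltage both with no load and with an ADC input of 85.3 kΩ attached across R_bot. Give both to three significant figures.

Unloaded: 5.64 V; loaded: 4.55 V

Open-circuit: V = 22.5 × 27.0/(80.8 + 27.0) = 5.64 V.
With the load, R_bot becomes R_bot‖R_L = 20.51 kΩ, so V = 22.5 × 20.51/101.3 = 4.55 V.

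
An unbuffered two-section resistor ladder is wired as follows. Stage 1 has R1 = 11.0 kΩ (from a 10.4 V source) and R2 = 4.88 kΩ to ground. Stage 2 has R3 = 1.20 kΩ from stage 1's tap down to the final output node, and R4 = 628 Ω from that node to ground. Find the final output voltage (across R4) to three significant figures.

Stage 2 presents R3+R4 = 1828 Ω as a load on stage 1's tap.
Stage 1's lower leg becomes R2‖(R3+R4) = 1330 Ω, so V_mid = 10.4 × 1330/12330 = 1.122 V.
Stage 2 is itself unloaded: V_out = V_mid × R4/(R3+R4) = 1.122 × 628/1828 = 0.385 V.

V_out ≈ 0.385 V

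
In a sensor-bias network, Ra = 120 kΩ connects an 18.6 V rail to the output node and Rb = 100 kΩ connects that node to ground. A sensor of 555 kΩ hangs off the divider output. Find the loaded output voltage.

V_out ≈ 7.70 V

The load sits in parallel with Rb: Rb‖R_L = (100 × 555) / (100 + 555) = 84.73 kΩ.
V_out = 18.6 × 84.73 / (120 + 84.73) = 18.6 × 84.73/204.7 = 7.70 V.
(Unloaded it would have been 8.45 V.)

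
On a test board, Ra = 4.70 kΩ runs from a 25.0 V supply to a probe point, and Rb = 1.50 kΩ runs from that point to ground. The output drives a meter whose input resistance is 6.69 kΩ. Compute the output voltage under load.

The load sits in parallel with Rb: Rb‖R_L = (1.50 × 6.69) / (1.50 + 6.69) = 1.225 kΩ.
V_out = 25.0 × 1.225 / (4.70 + 1.225) = 25.0 × 1.225/5.925 = 5.17 V.
(Unloaded it would have been 6.05 V.)

V_out ≈ 5.17 V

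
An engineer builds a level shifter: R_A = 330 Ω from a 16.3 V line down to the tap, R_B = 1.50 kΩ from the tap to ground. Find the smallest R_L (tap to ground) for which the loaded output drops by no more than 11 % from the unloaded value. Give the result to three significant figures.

Output resistance R_th = R_A‖R_B = (330 × 1500)/1830 = 270.5 Ω.
The fractional drop is R_th/(R_th + R_L); requiring this ≤ 0.110 gives R_L ≥ R_th(1/0.110 − 1) = 270.5 × 8.091 = 2.19 kΩ.

R_L(min) ≈ 2.19 kΩ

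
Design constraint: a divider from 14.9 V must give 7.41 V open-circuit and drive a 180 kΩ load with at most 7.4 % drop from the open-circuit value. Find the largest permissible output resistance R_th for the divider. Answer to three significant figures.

Loading drop = R_th/(R_th + R_L) ≤ 0.0740, so R_th ≤ R_L · ε/(1−ε) = 180 kΩ × 0.0740/0.9260 = 14.4 kΩ.
(Any R1, R2 with R2/(R1+R2) = 0.497 and R1‖R2 ≤ 14.4 kΩ will meet the spec.)

R_th ≤ 14.4 kΩ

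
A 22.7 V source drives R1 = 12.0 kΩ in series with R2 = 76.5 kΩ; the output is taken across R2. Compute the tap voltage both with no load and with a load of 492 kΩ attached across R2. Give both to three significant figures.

Open-circuit: V = 22.7 × 76.5/(12.0 + 76.5) = 19.6 V.
With the load, R2 becomes R2‖R_L = 66.21 kΩ, so V = 22.7 × 66.21/78.21 = 19.2 V.

Unloaded: 19.6 V; loaded: 19.2 V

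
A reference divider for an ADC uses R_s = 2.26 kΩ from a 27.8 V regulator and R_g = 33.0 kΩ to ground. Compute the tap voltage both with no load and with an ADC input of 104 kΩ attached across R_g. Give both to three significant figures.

Open-circuit: V = 27.8 × 33.0/(2.26 + 33.0) = 26.0 V.
With the load, R_g becomes R_g‖R_L = 25.05 kΩ, so V = 27.8 × 25.05/27.31 = 25.5 V.

Unloaded: 26.0 V; loaded: 25.5 V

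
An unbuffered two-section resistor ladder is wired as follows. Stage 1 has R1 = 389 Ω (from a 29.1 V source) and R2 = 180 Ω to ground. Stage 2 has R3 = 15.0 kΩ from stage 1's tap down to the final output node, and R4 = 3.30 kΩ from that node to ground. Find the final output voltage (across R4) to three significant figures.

Stage 2 presents R3+R4 = 18300 Ω as a load on stage 1's tap.
Stage 1's lower leg becomes R2‖(R3+R4) = 178.2 Ω, so V_mid = 29.1 × 178.2/567.2 = 9.144 V.
Stage 2 is itself unloaded: V_out = V_mid × R4/(R3+R4) = 9.144 × 3300/18300 = 1.65 V.

V_out ≈ 1.65 V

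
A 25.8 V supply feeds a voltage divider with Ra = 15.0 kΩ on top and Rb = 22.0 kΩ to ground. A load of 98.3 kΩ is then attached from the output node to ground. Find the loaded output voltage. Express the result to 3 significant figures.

The load sits in parallel with Rb: Rb‖R_L = (22.0 × 98.3) / (22.0 + 98.3) = 17.98 kΩ.
V_out = 25.8 × 17.98 / (15.0 + 17.98) = 25.8 × 17.98/32.98 = 14.1 V.

V_out ≈ 14.1 V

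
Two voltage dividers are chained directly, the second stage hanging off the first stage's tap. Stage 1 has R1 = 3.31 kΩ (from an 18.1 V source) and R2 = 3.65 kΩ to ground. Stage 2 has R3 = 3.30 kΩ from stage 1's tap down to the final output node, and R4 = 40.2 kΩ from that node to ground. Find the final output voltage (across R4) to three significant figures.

V_out ≈ 8.44 V

Stage 2 presents R3+R4 = 43.50 kΩ as a load on stage 1's tap.
Stage 1's lower leg becomes R2‖(R3+R4) = 3.367 kΩ, so V_mid = 18.1 × 3.367/6.677 = 9.128 V.
Stage 2 is itself unloaded: V_out = V_mid × R4/(R3+R4) = 9.128 × 40.2/43.50 = 8.44 V.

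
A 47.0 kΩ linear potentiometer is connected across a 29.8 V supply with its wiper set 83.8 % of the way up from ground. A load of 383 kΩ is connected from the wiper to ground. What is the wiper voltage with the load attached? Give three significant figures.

V ≈ 24.6 V

The wiper splits the pot into (1−α)R = 7.614 kΩ above and αR = 39.39 kΩ below.
Lower section ‖ load = 35.71 kΩ.
V_wiper = 29.8 × 35.71/(7.614 + 35.71) = 24.6 V.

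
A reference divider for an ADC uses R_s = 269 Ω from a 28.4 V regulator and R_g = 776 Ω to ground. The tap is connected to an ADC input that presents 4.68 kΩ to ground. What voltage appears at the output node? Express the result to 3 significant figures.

V_out ≈ 20.2 V

The load sits in parallel with R_g: R_g‖R_L = (776 × 4680) / (776 + 4680) = 665.6 Ω.
V_out = 28.4 × 665.6 / (269 + 665.6) = 28.4 × 665.6/934.6 = 20.2 V.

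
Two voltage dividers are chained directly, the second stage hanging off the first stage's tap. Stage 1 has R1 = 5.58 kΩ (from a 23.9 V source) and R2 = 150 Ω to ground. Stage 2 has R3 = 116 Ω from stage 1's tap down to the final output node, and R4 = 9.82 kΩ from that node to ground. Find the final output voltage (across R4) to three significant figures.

Stage 2 presents R3+R4 = 9936 Ω as a load on stage 1's tap.
Stage 1's lower leg becomes R2‖(R3+R4) = 147.8 Ω, so V_mid = 23.9 × 147.8/5728 = 0.6166 V.
Stage 2 is itself unloaded: V_out = V_mid × R4/(R3+R4) = 0.6166 × 9820/9936 = 0.609 V.

V_out ≈ 0.609 V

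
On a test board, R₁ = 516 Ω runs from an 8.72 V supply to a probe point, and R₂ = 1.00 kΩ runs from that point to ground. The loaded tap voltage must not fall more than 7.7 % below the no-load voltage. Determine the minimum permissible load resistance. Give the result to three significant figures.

R_L(min) ≈ 4.08 kΩ

Output resistance R_th = R₁‖R₂ = (516 × 1000)/1516 = 340.4 Ω.
The fractional drop is R_th/(R_th + R_L); requiring this ≤ 0.0770 gives R_L ≥ R_th(1/0.0770 − 1) = 340.4 × 11.99 = 4.08 kΩ.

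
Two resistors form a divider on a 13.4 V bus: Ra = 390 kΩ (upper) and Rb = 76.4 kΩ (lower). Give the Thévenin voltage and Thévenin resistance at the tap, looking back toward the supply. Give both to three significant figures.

V_th = 2.20 V, R_th = 63.9 kΩ

V_th is the open-circuit tap voltage: 13.4 × 76.4/(390 + 76.4) = 2.20 V.
With the supply zeroed, Ra and Rb appear in parallel from the tap: R_th = Ra‖Rb = (390 × 76.4)/466.4 = 63.9 kΩ.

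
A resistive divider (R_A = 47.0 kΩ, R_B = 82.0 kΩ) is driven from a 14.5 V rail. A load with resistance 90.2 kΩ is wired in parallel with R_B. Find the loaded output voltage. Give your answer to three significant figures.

The load sits in parallel with R_B: R_B‖R_L = (82.0 × 90.2) / (82.0 + 90.2) = 42.95 kΩ.
V_out = 14.5 × 42.95 / (47.0 + 42.95) = 14.5 × 42.95/89.95 = 6.92 V.

V_out ≈ 6.92 V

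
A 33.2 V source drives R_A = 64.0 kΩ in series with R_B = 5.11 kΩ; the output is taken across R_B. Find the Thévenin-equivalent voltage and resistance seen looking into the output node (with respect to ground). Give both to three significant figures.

V_th is the open-circuit tap voltage: 33.2 × 5.11/(64.0 + 5.11) = 2.45 V.
With the supply zeroed, R_A and R_B appear in parallel from the tap: R_th = R_A‖R_B = (64.0 × 5.11)/69.11 = 4.73 kΩ.

V_th = 2.45 V, R_th = 4.73 kΩ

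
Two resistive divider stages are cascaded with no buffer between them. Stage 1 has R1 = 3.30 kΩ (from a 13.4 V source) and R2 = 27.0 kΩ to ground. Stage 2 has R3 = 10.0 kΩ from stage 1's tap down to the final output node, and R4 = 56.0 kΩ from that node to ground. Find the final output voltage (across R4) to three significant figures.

Stage 2 presents R3+R4 = 66.00 kΩ as a load on stage 1's tap.
Stage 1's lower leg becomes R2‖(R3+R4) = 19.16 kΩ, so V_mid = 13.4 × 19.16/22.46 = 11.43 V.
Stage 2 is itself unloaded: V_out = V_mid × R4/(R3+R4) = 11.43 × 56.0/66.00 = 9.70 V.

V_out ≈ 9.70 V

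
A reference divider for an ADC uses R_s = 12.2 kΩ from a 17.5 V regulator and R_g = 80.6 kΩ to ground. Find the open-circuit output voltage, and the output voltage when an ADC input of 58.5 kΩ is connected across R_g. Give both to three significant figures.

Open-circuit: V = 17.5 × 80.6/(12.2 + 80.6) = 15.2 V.
With the load, R_g becomes R_g‖R_L = 33.90 kΩ, so V = 17.5 × 33.90/46.10 = 12.9 V.

Unloaded: 15.2 V; loaded: 12.9 V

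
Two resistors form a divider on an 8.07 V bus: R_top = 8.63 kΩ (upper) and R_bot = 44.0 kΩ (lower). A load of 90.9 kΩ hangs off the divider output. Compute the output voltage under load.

The load sits in parallel with R_bot: R_bot‖R_L = (44.0 × 90.9) / (44.0 + 90.9) = 29.65 kΩ.
V_out = 8.07 × 29.65 / (8.63 + 29.65) = 8.07 × 29.65/38.28 = 6.25 V.
(Unloaded it would have been 6.75 V.)

V_out ≈ 6.25 V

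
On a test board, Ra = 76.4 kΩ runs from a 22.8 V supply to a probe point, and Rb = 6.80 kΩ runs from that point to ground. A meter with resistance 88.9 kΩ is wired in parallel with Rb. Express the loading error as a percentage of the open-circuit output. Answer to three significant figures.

6.56 %

The divider's output (Thévenin) resistance is Ra‖Rb = 6.244 kΩ.
Fractional drop under load = R_th/(R_th + R_L) = 6.244 / (6.244 + 88.9) = 0.06563.
So the output falls by 6.56 %.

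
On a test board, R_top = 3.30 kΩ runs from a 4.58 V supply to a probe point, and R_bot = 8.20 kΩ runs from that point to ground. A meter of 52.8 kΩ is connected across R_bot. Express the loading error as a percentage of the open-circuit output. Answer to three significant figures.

The divider's output (Thévenin) resistance is R_top‖R_bot = 2.353 kΩ.
Fractional drop under load = R_th/(R_th + R_L) = 2.353 / (2.353 + 52.8) = 0.04266.
So the output falls by 4.27 %.

4.27 %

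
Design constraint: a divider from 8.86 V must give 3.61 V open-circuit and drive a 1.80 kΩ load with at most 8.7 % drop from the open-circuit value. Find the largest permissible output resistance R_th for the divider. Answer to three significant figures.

Loading drop = R_th/(R_th + R_L) ≤ 0.0870, so R_th ≤ R_L · ε/(1−ε) = 1.80 kΩ × 0.0870/0.9130 = 172 Ω.

R_th ≤ 172 Ω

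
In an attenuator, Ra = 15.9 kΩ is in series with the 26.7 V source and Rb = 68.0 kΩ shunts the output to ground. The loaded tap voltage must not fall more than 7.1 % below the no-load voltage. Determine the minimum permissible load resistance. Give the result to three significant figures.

Output resistance R_th = Ra‖Rb = (15.9 × 68.0)/83.90 = 12.89 kΩ.
The fractional drop is R_th/(R_th + R_L); requiring this ≤ 0.0710 gives R_L ≥ R_th(1/0.0710 − 1) = 12.89 × 13.08 = 169 kΩ.

R_L(min) ≈ 169 kΩ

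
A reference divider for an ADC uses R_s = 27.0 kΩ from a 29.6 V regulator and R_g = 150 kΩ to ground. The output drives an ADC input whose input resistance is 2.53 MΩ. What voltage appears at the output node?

V_out ≈ 24.9 V

The load sits in parallel with R_g: R_g‖R_L = (150 × 2530) / (150 + 2530) = 141.6 kΩ.
V_out = 29.6 × 141.6 / (27.0 + 141.6) = 29.6 × 141.6/168.6 = 24.9 V.
(Unloaded it would have been 25.1 V.)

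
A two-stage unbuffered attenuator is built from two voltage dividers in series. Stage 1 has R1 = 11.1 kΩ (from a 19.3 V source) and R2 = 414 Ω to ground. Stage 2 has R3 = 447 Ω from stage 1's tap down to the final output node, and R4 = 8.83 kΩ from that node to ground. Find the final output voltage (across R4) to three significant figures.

Stage 2 presents R3+R4 = 9277 Ω as a load on stage 1's tap.
Stage 1's lower leg becomes R2‖(R3+R4) = 396.3 Ω, so V_mid = 19.3 × 396.3/11500 = 0.6653 V.
Stage 2 is itself unloaded: V_out = V_mid × R4/(R3+R4) = 0.6653 × 8830/9277 = 0.633 V.

V_out ≈ 0.633 V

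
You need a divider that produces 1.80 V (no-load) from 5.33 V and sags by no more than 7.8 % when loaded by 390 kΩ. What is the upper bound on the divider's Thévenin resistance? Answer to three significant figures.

Loading drop = R_th/(R_th + R_L) ≤ 0.0780, so R_th ≤ R_L · ε/(1−ε) = 390 kΩ × 0.0780/0.9220 = 33.0 kΩ.

R_th ≤ 33.0 kΩ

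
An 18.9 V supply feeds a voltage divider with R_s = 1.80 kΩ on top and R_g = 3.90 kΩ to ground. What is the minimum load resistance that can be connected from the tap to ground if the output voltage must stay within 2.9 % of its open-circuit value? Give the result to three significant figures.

R_L(min) ≈ 41.2 kΩ

Output resistance R_th = R_s‖R_g = (1.80 × 3.90)/5.700 = 1.232 kΩ.
The fractional drop is R_th/(R_th + R_L); requiring this ≤ 0.0290 gives R_L ≥ R_th(1/0.0290 − 1) = 1.232 × 33.48 = 41.2 kΩ.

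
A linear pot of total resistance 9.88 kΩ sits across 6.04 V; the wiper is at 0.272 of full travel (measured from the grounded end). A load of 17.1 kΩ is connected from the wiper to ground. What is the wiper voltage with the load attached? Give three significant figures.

The wiper splits the pot into (1−α)R = 7.193 kΩ above and αR = 2.687 kΩ below.
Lower section ‖ load = 2.322 kΩ.
V_wiper = 6.04 × 2.322/(7.193 + 2.322) = 1.47 V.

V ≈ 1.47 V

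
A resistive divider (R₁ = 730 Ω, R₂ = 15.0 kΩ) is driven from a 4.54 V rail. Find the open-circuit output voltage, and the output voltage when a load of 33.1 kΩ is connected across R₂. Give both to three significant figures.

Unloaded: 4.33 V; loaded: 4.24 V

Open-circuit: V = 4.54 × 15000/(730 + 15000) = 4.33 V.
With the load, R₂ becomes R₂‖R_L = 10320 Ω, so V = 4.54 × 10320/11050 = 4.24 V.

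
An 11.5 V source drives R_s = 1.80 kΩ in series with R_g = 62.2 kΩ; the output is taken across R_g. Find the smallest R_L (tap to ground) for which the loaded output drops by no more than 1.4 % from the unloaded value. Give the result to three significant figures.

R_L(min) ≈ 123 kΩ

Output resistance R_th = R_s‖R_g = (1.80 × 62.2)/64.00 = 1.749 kΩ.
The fractional drop is R_th/(R_th + R_L); requiring this ≤ 0.0140 gives R_L ≥ R_th(1/0.0140 − 1) = 1.749 × 70.43 = 123 kΩ.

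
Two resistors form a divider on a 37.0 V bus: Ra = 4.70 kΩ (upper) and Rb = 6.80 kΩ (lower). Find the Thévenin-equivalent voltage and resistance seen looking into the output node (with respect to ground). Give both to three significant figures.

V_th is the open-circuit tap voltage: 37.0 × 6.80/(4.70 + 6.80) = 21.9 V.
With the supply zeroed, Ra and Rb appear in parallel from the tap: R_th = Ra‖Rb = (4.70 × 6.80)/11.50 = 2.78 kΩ.

V_th = 21.9 V, R_th = 2.78 kΩ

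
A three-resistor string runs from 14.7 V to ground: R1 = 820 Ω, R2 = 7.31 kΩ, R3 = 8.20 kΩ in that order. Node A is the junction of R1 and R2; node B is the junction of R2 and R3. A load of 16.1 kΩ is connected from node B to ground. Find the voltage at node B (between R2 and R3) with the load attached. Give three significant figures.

V ≈ 5.89 V

At node B, R3 is in parallel with the load: R3‖R_L = 5433 Ω.
Below node A the resistance is R2 + (R3‖R_L) = 12740 Ω, so V_A = 14.7 × 12740/13560 = 13.81 V.
Then V_B = V_A × (R3‖R_L)/(R2 + R3‖R_L) = 13.81 × 5433/12740 = 5.89 V.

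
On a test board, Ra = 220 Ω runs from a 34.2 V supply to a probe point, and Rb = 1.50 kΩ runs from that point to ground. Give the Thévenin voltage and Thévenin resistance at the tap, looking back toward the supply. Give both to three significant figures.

V_th is the open-circuit tap voltage: 34.2 × 1500/(220 + 1500) = 29.8 V.
With the supply zeroed, Ra and Rb appear in parallel from the tap: R_th = Ra‖Rb = (220 × 1500)/1720 = 192 Ω.

V_th = 29.8 V, R_th = 192 Ω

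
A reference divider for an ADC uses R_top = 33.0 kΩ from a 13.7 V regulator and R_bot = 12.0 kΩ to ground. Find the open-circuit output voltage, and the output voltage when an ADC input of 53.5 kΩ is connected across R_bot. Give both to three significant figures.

Unloaded: 3.65 V; loaded: 3.14 V

Open-circuit: V = 13.7 × 12.0/(33.0 + 12.0) = 3.65 V.
With the load, R_bot becomes R_bot‖R_L = 9.802 kΩ, so V = 13.7 × 9.802/42.80 = 3.14 V.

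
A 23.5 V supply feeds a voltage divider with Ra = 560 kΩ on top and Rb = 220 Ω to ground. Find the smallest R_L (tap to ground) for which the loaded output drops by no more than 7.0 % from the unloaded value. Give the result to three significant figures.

Output resistance R_th = Ra‖Rb = (560000 × 220)/560200 = 219.9 Ω.
The fractional drop is R_th/(R_th + R_L); requiring this ≤ 0.0700 gives R_L ≥ R_th(1/0.0700 − 1) = 219.9 × 13.29 = 2.92 kΩ.

R_L(min) ≈ 2.92 kΩ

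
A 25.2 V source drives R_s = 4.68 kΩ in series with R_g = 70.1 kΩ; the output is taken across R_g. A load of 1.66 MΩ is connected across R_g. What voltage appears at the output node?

The load sits in parallel with R_g: R_g‖R_L = (70.1 × 1660) / (70.1 + 1660) = 67.26 kΩ.
V_out = 25.2 × 67.26 / (4.68 + 67.26) = 25.2 × 67.26/71.94 = 23.6 V.
(Unloaded it would have been 23.6 V.)

V_out ≈ 23.6 V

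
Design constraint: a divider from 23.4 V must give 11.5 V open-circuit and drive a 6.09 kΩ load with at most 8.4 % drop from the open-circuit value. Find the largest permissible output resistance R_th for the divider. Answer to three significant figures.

R_th ≤ 558 Ω

Loading drop = R_th/(R_th + R_L) ≤ 0.0840, so R_th ≤ R_L · ε/(1−ε) = 6.09 kΩ × 0.0840/0.9160 = 558 Ω.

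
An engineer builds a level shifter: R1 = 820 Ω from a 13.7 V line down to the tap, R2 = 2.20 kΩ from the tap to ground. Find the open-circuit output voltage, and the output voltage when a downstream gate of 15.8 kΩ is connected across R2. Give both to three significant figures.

Open-circuit: V = 13.7 × 2200/(820 + 2200) = 9.98 V.
With the load, R2 becomes R2‖R_L = 1931 Ω, so V = 13.7 × 1931/2751 = 9.62 V.

Unloaded: 9.98 V; loaded: 9.62 V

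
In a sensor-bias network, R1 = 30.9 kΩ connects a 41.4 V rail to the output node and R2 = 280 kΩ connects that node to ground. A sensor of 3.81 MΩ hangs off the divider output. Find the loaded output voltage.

The load sits in parallel with R2: R2‖R_L = (280 × 3810) / (280 + 3810) = 260.8 kΩ.
V_out = 41.4 × 260.8 / (30.9 + 260.8) = 41.4 × 260.8/291.7 = 37.0 V.
(Unloaded it would have been 37.3 V.)

V_out ≈ 37.0 V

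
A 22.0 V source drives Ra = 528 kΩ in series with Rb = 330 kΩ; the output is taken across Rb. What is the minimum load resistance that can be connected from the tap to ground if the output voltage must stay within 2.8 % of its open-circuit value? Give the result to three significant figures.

Output resistance R_th = Ra‖Rb = (528 × 330)/858.0 = 203.1 kΩ.
The fractional drop is R_th/(R_th + R_L); requiring this ≤ 0.0280 gives R_L ≥ R_th(1/0.0280 − 1) = 203.1 × 34.71 = 7.05 MΩ.

R_L(min) ≈ 7.05 MΩ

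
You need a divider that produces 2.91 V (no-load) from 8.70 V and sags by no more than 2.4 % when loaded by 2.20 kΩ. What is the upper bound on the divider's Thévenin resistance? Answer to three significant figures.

R_th ≤ 54.1 Ω

Loading drop = R_th/(R_th + R_L) ≤ 0.0240, so R_th ≤ R_L · ε/(1−ε) = 2.20 kΩ × 0.0240/0.9760 = 54.1 Ω.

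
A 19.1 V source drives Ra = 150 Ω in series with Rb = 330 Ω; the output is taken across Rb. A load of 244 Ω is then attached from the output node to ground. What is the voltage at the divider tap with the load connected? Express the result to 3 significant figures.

The load sits in parallel with Rb: Rb‖R_L = (330 × 244) / (330 + 244) = 140.3 Ω.
V_out = 19.1 × 140.3 / (150 + 140.3) = 19.1 × 140.3/290.3 = 9.23 V.
(Unloaded it would have been 13.1 V.)

V_out ≈ 9.23 V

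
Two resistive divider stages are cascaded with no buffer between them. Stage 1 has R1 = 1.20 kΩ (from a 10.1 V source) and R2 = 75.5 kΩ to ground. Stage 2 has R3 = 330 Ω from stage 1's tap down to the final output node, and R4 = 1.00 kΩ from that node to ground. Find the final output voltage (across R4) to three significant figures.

V_out ≈ 3.96 V

Stage 2 presents R3+R4 = 1330 Ω as a load on stage 1's tap.
Stage 1's lower leg becomes R2‖(R3+R4) = 1307 Ω, so V_mid = 10.1 × 1307/2507 = 5.265 V.
Stage 2 is itself unloaded: V_out = V_mid × R4/(R3+R4) = 5.265 × 1000/1330 = 3.96 V.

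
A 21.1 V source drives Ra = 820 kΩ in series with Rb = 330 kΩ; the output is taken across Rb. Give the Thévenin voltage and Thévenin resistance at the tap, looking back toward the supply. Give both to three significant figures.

V_th is the open-circuit tap voltage: 21.1 × 330/(820 + 330) = 6.05 V.
With the supply zeroed, Ra and Rb appear in parallel from the tap: R_th = Ra‖Rb = (820 × 330)/1150 = 235 kΩ.

V_th = 6.05 V, R_th = 235 kΩ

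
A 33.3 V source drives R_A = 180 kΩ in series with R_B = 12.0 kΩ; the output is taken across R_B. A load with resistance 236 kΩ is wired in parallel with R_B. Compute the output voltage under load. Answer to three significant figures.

The load sits in parallel with R_B: R_B‖R_L = (12.0 × 236) / (12.0 + 236) = 11.42 kΩ.
V_out = 33.3 × 11.42 / (180 + 11.42) = 33.3 × 11.42/191.4 = 1.99 V.

V_out ≈ 1.99 V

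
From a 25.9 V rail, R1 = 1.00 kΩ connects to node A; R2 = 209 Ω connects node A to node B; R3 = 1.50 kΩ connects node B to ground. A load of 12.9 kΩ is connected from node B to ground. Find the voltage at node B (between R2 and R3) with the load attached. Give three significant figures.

At node B, R3 is in parallel with the load: R3‖R_L = 1344 Ω.
Below node A the resistance is R2 + (R3‖R_L) = 1553 Ω, so V_A = 25.9 × 1553/2553 = 15.75 V.
Then V_B = V_A × (R3‖R_L)/(R2 + R3‖R_L) = 15.75 × 1344/1553 = 13.6 V.

V ≈ 13.6 V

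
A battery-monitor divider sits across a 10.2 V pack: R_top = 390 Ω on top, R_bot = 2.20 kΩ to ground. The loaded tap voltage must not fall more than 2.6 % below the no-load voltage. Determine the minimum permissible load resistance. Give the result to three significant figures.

Output resistance R_th = R_top‖R_bot = (390 × 2200)/2590 = 331.3 Ω.
The fractional drop is R_th/(R_th + R_L); requiring this ≤ 0.0260 gives R_L ≥ R_th(1/0.0260 − 1) = 331.3 × 37.46 = 12.4 kΩ.

R_L(min) ≈ 12.4 kΩ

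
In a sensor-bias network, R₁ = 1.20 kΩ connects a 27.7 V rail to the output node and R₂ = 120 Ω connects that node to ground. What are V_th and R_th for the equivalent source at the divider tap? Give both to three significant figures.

V_th = 2.52 V, R_th = 109 Ω

V_th is the open-circuit tap voltage: 27.7 × 120/(1200 + 120) = 2.52 V.
With the supply zeroed, R₁ and R₂ appear in parallel from the tap: R_th = R₁‖R₂ = (1200 × 120)/1320 = 109 Ω.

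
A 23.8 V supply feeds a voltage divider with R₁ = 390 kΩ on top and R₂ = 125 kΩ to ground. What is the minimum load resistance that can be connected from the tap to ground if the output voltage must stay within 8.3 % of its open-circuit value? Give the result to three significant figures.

R_L(min) ≈ 1.05 MΩ

Output resistance R_th = R₁‖R₂ = (390 × 125)/515.0 = 94.66 kΩ.
The fractional drop is R_th/(R_th + R_L); requiring this ≤ 0.0830 gives R_L ≥ R_th(1/0.0830 − 1) = 94.66 × 11.05 = 1.05 MΩ.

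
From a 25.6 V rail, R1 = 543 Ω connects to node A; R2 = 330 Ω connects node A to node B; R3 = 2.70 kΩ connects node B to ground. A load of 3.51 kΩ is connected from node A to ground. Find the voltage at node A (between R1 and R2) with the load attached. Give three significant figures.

V ≈ 19.2 V

Below node A the series string R2+R3 = 3030 Ω sits in parallel with the 3510 Ω load: 1626 Ω.
V_A = 25.6 × 1626/(543 + 1626) = 19.2 V.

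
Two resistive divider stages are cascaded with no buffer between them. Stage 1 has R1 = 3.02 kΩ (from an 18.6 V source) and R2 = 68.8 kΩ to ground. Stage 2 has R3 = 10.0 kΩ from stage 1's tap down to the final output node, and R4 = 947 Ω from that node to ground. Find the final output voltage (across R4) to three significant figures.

Stage 2 presents R3+R4 = 10950 Ω as a load on stage 1's tap.
Stage 1's lower leg becomes R2‖(R3+R4) = 9444 Ω, so V_mid = 18.6 × 9444/12460 = 14.09 V.
Stage 2 is itself unloaded: V_out = V_mid × R4/(R3+R4) = 14.09 × 947/10950 = 1.22 V.

V_out ≈ 1.22 V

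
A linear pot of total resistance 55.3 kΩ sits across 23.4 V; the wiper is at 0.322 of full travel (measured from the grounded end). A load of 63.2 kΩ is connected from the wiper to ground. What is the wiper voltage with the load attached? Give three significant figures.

V ≈ 6.33 V

The wiper splits the pot into (1−α)R = 37.49 kΩ above and αR = 17.81 kΩ below.
Lower section ‖ load = 13.89 kΩ.
V_wiper = 23.4 × 13.89/(37.49 + 13.89) = 6.33 V.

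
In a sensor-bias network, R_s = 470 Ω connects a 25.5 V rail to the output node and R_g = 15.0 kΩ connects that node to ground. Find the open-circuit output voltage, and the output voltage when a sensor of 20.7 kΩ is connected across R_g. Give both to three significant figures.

Unloaded: 24.7 V; loaded: 24.2 V

Open-circuit: V = 25.5 × 15000/(470 + 15000) = 24.7 V.
With the load, R_g becomes R_g‖R_L = 8697 Ω, so V = 25.5 × 8697/9167 = 24.2 V.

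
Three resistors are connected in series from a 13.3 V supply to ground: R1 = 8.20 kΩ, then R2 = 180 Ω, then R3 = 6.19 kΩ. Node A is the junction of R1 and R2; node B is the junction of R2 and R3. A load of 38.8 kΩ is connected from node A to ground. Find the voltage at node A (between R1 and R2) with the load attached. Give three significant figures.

V ≈ 5.32 V

Below node A the series string R2+R3 = 6370 Ω sits in parallel with the 38800 Ω load: 5472 Ω.
V_A = 13.3 × 5472/(8200 + 5472) = 5.32 V.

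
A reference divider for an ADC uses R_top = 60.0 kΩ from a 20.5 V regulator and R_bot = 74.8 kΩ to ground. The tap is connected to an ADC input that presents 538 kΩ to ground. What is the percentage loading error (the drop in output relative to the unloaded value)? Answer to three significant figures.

The divider's output (Thévenin) resistance is R_top‖R_bot = 33.29 kΩ.
Fractional drop under load = R_th/(R_th + R_L) = 33.29 / (33.29 + 538) = 0.05828.
So the output falls by 5.83 %.

5.83 %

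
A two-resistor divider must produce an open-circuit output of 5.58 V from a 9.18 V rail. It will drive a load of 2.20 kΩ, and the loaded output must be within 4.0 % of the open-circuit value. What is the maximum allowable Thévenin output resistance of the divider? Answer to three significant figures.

R_th ≤ 91.7 Ω

Loading drop = R_th/(R_th + R_L) ≤ 0.0400, so R_th ≤ R_L · ε/(1−ε) = 2.20 kΩ × 0.0400/0.9600 = 91.7 Ω.
(Any R1, R2 with R2/(R1+R2) = 0.608 and R1‖R2 ≤ 91.7 Ω will meet the spec.)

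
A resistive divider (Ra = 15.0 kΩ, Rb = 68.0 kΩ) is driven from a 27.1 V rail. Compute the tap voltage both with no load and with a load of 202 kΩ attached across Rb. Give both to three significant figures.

Unloaded: 22.2 V; loaded: 20.9 V

Open-circuit: V = 27.1 × 68.0/(15.0 + 68.0) = 22.2 V.
With the load, Rb becomes Rb‖R_L = 50.87 kΩ, so V = 27.1 × 50.87/65.87 = 20.9 V.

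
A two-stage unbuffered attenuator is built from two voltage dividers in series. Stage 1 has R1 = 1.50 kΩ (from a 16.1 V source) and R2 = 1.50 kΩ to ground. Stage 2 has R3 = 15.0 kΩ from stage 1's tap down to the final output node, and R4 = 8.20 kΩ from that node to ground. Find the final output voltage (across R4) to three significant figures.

V_out ≈ 2.76 V

Stage 2 presents R3+R4 = 23.20 kΩ as a load on stage 1's tap.
Stage 1's lower leg becomes R2‖(R3+R4) = 1.409 kΩ, so V_mid = 16.1 × 1.409/2.909 = 7.798 V.
Stage 2 is itself unloaded: V_out = V_mid × R4/(R3+R4) = 7.798 × 8.20/23.20 = 2.76 V.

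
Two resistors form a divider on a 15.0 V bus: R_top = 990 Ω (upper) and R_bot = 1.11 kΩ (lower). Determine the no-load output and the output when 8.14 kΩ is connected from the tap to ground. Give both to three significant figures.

Open-circuit: V = 15.0 × 1110/(990 + 1110) = 7.93 V.
With the load, R_bot becomes R_bot‖R_L = 976.8 Ω, so V = 15.0 × 976.8/1967 = 7.45 V.

Unloaded: 7.93 V; loaded: 7.45 V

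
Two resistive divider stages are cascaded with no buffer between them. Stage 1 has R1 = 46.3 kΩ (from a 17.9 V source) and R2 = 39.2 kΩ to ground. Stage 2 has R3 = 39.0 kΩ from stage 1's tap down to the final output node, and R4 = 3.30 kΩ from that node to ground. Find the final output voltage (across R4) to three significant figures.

V_out ≈ 0.426 V

Stage 2 presents R3+R4 = 42.30 kΩ as a load on stage 1's tap.
Stage 1's lower leg becomes R2‖(R3+R4) = 20.35 kΩ, so V_mid = 17.9 × 20.35/66.65 = 5.465 V.
Stage 2 is itself unloaded: V_out = V_mid × R4/(R3+R4) = 5.465 × 3.30/42.30 = 0.426 V.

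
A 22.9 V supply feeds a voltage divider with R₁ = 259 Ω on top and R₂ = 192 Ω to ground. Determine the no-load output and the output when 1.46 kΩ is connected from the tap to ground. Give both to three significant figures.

Unloaded: 9.75 V; loaded: 9.06 V

Open-circuit: V = 22.9 × 192/(259 + 192) = 9.75 V.
With the load, R₂ becomes R₂‖R_L = 169.7 Ω, so V = 22.9 × 169.7/428.7 = 9.06 V.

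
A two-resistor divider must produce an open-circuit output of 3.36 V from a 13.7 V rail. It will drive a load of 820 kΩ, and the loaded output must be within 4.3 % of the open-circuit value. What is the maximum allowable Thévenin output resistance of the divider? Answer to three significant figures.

Loading drop = R_th/(R_th + R_L) ≤ 0.0430, so R_th ≤ R_L · ε/(1−ε) = 820 kΩ × 0.0430/0.9570 = 36.8 kΩ.
(Any R1, R2 with R2/(R1+R2) = 0.245 and R1‖R2 ≤ 36.8 kΩ will meet the spec.)

R_th ≤ 36.8 kΩ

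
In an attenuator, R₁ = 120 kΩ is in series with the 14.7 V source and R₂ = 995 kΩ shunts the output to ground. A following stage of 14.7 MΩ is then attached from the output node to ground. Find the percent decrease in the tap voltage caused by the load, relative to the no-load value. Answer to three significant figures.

0.723 %

The divider's output (Thévenin) resistance is R₁‖R₂ = 107.1 kΩ.
Fractional drop under load = R_th/(R_th + R_L) = 107.1 / (107.1 + 14700) = 0.007232.
So the output falls by 0.723 %.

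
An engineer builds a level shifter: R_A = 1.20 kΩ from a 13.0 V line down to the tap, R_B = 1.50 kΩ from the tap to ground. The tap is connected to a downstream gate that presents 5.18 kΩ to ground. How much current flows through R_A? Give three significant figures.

R_B‖R_L = 1.163 kΩ, so the source sees R_A + R_B‖R_L = 2.363 kΩ.
I = 13.0 V / 2.363 kΩ = 5.50 mA.

I ≈ 5.50 mA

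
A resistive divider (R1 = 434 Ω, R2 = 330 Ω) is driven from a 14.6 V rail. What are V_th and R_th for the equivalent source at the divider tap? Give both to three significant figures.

V_th is the open-circuit tap voltage: 14.6 × 330/(434 + 330) = 6.31 V.
With the supply zeroed, R1 and R2 appear in parallel from the tap: R_th = R1‖R2 = (434 × 330)/764.0 = 187 Ω.

V_th = 6.31 V, R_th = 187 Ω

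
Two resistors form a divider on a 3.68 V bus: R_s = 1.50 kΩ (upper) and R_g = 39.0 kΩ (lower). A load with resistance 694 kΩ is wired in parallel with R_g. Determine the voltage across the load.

The load sits in parallel with R_g: R_g‖R_L = (39.0 × 694) / (39.0 + 694) = 36.92 kΩ.
V_out = 3.68 × 36.92 / (1.50 + 36.92) = 3.68 × 36.92/38.42 = 3.54 V.

V_out ≈ 3.54 V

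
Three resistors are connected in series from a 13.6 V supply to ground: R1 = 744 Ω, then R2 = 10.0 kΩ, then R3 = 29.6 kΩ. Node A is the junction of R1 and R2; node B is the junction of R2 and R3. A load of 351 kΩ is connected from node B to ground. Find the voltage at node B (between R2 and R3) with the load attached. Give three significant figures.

At node B, R3 is in parallel with the load: R3‖R_L = 27300 Ω.
Below node A the resistance is R2 + (R3‖R_L) = 37300 Ω, so V_A = 13.6 × 37300/38040 = 13.33 V.
Then V_B = V_A × (R3‖R_L)/(R2 + R3‖R_L) = 13.33 × 27300/37300 = 9.76 V.

V ≈ 9.76 V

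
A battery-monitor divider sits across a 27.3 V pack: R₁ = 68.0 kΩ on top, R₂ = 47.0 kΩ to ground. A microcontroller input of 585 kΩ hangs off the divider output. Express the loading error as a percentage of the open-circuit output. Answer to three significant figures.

The divider's output (Thévenin) resistance is R₁‖R₂ = 27.79 kΩ.
Fractional drop under load = R_th/(R_th + R_L) = 27.79 / (27.79 + 585) = 0.04535.
So the output falls by 4.54 %.

4.54 %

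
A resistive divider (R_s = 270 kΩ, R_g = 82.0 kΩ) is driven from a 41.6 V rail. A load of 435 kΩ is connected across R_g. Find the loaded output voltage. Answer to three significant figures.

V_out ≈ 8.47 V

The load sits in parallel with R_g: R_g‖R_L = (82.0 × 435) / (82.0 + 435) = 68.99 kΩ.
V_out = 41.6 × 68.99 / (270 + 68.99) = 41.6 × 68.99/339.0 = 8.47 V.
(Unloaded it would have been 9.69 V.)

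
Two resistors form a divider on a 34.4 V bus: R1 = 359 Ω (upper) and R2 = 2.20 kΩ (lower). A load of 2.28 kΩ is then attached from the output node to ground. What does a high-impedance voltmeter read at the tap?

V_out ≈ 26.0 V

The load sits in parallel with R2: R2‖R_L = (2200 × 2280) / (2200 + 2280) = 1120 Ω.
V_out = 34.4 × 1120 / (359 + 1120) = 34.4 × 1120/1479 = 26.0 V.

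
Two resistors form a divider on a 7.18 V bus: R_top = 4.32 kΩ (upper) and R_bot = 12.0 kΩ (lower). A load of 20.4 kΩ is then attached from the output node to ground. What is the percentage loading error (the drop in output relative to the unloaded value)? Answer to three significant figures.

Unloaded V = 7.18 × 12.0/16.32 = 5.2794 V.
Loaded: R_bot‖R_L = 7.556 kΩ, giving V = 7.18 × 7.556/11.88 = 4.5681 V.
Drop = (5.2794 − 4.5681) / 5.2794 = 13.5 %.

13.5 %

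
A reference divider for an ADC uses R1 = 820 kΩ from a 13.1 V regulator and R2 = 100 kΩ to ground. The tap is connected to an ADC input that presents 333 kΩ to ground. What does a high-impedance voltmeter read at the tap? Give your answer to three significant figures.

The load sits in parallel with R2: R2‖R_L = (100 × 333) / (100 + 333) = 76.91 kΩ.
V_out = 13.1 × 76.91 / (820 + 76.91) = 13.1 × 76.91/896.9 = 1.12 V.

V_out ≈ 1.12 V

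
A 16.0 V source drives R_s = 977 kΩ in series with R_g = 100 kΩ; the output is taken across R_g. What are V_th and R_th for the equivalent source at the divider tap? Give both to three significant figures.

V_th = 1.49 V, R_th = 90.7 kΩ

V_th is the open-circuit tap voltage: 16.0 × 100/(977 + 100) = 1.49 V.
With the supply zeroed, R_s and R_g appear in parallel from the tap: R_th = R_s‖R_g = (977 × 100)/1077 = 90.7 kΩ.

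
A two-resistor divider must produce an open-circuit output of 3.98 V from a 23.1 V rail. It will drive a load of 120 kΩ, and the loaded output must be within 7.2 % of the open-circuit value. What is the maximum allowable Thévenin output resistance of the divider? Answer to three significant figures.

Loading drop = R_th/(R_th + R_L) ≤ 0.0720, so R_th ≤ R_L · ε/(1−ε) = 120 kΩ × 0.0720/0.9280 = 9.31 kΩ.
(Any R1, R2 with R2/(R1+R2) = 0.172 and R1‖R2 ≤ 9.31 kΩ will meet the spec.)

R_th ≤ 9.31 kΩ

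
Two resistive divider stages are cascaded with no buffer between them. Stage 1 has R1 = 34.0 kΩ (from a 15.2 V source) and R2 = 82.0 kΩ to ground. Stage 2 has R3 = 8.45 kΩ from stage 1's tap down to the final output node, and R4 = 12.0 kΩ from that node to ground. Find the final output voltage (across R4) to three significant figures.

Stage 2 presents R3+R4 = 20.45 kΩ as a load on stage 1's tap.
Stage 1's lower leg becomes R2‖(R3+R4) = 16.37 kΩ, so V_mid = 15.2 × 16.37/50.37 = 4.940 V.
Stage 2 is itself unloaded: V_out = V_mid × R4/(R3+R4) = 4.940 × 12.0/20.45 = 2.90 V.

V_out ≈ 2.90 V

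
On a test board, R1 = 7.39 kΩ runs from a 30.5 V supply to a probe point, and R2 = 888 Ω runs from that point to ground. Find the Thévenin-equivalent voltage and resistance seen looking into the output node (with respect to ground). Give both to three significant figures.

V_th = 3.27 V, R_th = 793 Ω

V_th is the open-circuit tap voltage: 30.5 × 888/(7390 + 888) = 3.27 V.
With the supply zeroed, R1 and R2 appear in parallel from the tap: R_th = R1‖R2 = (7390 × 888)/8278 = 793 Ω.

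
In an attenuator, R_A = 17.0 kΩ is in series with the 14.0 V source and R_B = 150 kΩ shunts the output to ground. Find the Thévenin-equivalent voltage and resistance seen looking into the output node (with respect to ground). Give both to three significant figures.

V_th is the open-circuit tap voltage: 14.0 × 150/(17.0 + 150) = 12.6 V.
With the supply zeroed, R_A and R_B appear in parallel from the tap: R_th = R_A‖R_B = (17.0 × 150)/167.0 = 15.3 kΩ.

V_th = 12.6 V, R_th = 15.3 kΩ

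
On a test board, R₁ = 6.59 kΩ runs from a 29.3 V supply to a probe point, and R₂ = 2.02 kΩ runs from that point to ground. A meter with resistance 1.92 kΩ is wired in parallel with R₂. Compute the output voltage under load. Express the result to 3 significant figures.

V_out ≈ 3.81 V

The load sits in parallel with R₂: R₂‖R_L = (2.02 × 1.92) / (2.02 + 1.92) = 0.9844 kΩ.
V_out = 29.3 × 0.9844 / (6.59 + 0.9844) = 29.3 × 0.9844/7.574 = 3.81 V.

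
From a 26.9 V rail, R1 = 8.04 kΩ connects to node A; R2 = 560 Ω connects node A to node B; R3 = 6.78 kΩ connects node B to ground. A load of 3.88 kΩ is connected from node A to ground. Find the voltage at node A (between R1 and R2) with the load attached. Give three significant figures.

Below node A the series string R2+R3 = 7340 Ω sits in parallel with the 3880 Ω load: 2538 Ω.
V_A = 26.9 × 2538/(8040 + 2538) = 6.45 V.

V ≈ 6.45 V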